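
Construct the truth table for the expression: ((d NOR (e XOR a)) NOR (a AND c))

e | a | c | d | Output
----------------------
0 | 0 | 0 | 0 | 0
0 | 0 | 0 | 1 | 1
0 | 0 | 1 | 0 | 0
0 | 0 | 1 | 1 | 1
0 | 1 | 0 | 0 | 1
0 | 1 | 0 | 1 | 1
0 | 1 | 1 | 0 | 0
0 | 1 | 1 | 1 | 0
1 | 0 | 0 | 0 | 1
1 | 0 | 0 | 1 | 1
1 | 0 | 1 | 0 | 1
1 | 0 | 1 | 1 | 1
1 | 1 | 0 | 0 | 0
1 | 1 | 0 | 1 | 1
1 | 1 | 1 | 0 | 0
1 | 1 | 1 | 1 | 0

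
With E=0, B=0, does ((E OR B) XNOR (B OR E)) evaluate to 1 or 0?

Substituting: ((0 OR 0) XNOR (0 OR 0))
= 1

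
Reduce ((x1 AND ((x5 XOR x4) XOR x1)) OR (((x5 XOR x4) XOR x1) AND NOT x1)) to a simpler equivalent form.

By distribution ((E AND v) OR (E AND NOT v) = E):
= ((x5 XOR x4) XOR x1)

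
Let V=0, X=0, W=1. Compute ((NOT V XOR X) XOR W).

Substituting: ((NOT 0 XOR 0) XOR 1)
= 0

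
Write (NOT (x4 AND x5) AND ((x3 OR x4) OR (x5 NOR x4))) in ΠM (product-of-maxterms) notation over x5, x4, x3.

ΠM(4, 6, 7) = (NOT x5 OR x4 OR x3) AND (NOT x5 OR NOT x4 OR x3) AND (NOT x5 OR NOT x4 OR NOT x3)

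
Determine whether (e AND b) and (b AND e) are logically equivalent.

Yes, they are equivalent — the two output columns agree on all 4 assignments:
b | e | Expression 1 | Expression 2
-----------------------------------
0 | 0 | 0 | 0
0 | 1 | 0 | 0
1 | 0 | 0 | 0
1 | 1 | 1 | 1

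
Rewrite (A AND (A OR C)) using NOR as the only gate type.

((A NOR A) NOR (((A NOR C) NOR (A NOR C)) NOR ((A NOR C) NOR (A NOR C))))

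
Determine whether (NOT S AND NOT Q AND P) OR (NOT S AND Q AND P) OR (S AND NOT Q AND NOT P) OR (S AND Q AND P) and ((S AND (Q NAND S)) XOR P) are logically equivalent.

Yes, they are equivalent — the two output columns agree on all 8 assignments:
S | Q | P | Expression 1 | Expression 2
---------------------------------------
0 | 0 | 0 | 0 | 0
0 | 0 | 1 | 1 | 1
0 | 1 | 0 | 0 | 0
0 | 1 | 1 | 1 | 1
1 | 0 | 0 | 1 | 1
1 | 0 | 1 | 0 | 0
1 | 1 | 0 | 0 | 0
1 | 1 | 1 | 1 | 1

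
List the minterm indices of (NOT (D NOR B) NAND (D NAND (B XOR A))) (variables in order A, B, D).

Σm(0, 3, 4, 5) = (NOT A AND NOT B AND NOT D) OR (NOT A AND B AND D) OR (A AND NOT B AND NOT D) OR (A AND NOT B AND D)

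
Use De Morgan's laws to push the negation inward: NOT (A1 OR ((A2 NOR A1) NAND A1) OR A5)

NOT A1 AND NOT ((A2 NOR A1) NAND A1) AND NOT A5
De Morgan's: NOT(OR of terms) = AND of negations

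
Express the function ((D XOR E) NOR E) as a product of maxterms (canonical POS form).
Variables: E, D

ΠM(1, 2, 3) = (E OR NOT D) AND (NOT E OR D) AND (NOT E OR NOT D)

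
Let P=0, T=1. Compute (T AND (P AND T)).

Substituting: (1 AND (0 AND 1))
= 0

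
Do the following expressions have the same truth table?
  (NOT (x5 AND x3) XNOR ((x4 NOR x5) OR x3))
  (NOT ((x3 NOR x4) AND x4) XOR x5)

No. Counterexample: with x4=1, x3=0, x5=0, Expression 1 = 0 but Expression 2 = 1.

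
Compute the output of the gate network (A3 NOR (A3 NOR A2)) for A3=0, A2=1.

Substituting: (0 NOR (0 NOR 1))
= 1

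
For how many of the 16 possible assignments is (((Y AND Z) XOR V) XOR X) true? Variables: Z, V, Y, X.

Satisfying assignments: (0,0,0,1), (0,0,1,1), (0,1,0,0), (0,1,1,0), (1,0,0,1), (1,0,1,0), (1,1,0,0), (1,1,1,1)
Count: 8 out of 16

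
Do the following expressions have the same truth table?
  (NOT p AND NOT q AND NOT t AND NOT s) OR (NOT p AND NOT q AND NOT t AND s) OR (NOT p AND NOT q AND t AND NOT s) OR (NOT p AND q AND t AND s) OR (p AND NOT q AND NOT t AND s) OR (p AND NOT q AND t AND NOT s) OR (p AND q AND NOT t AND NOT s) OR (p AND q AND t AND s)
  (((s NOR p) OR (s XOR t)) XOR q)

Yes, they are equivalent — the two output columns agree on all 16 assignments:
p | q | t | s | Expression 1 | Expression 2
-------------------------------------------
0 | 0 | 0 | 0 | 1 | 1
0 | 0 | 0 | 1 | 1 | 1
0 | 0 | 1 | 0 | 1 | 1
0 | 0 | 1 | 1 | 0 | 0
0 | 1 | 0 | 0 | 0 | 0
0 | 1 | 0 | 1 | 0 | 0
0 | 1 | 1 | 0 | 0 | 0
0 | 1 | 1 | 1 | 1 | 1
1 | 0 | 0 | 0 | 0 | 0
1 | 0 | 0 | 1 | 1 | 1
1 | 0 | 1 | 0 | 1 | 1
1 | 0 | 1 | 1 | 0 | 0
1 | 1 | 0 | 0 | 1 | 1
1 | 1 | 0 | 1 | 0 | 0
1 | 1 | 1 | 0 | 0 | 0
1 | 1 | 1 | 1 | 1 | 1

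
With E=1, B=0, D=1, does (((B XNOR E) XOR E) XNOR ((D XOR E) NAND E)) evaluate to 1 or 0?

Substituting: (((0 XNOR 1) XOR 1) XNOR ((1 XOR 1) NAND 1))
= 1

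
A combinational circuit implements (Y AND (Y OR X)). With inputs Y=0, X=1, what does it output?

Substituting: (0 AND (0 OR 1))
= 0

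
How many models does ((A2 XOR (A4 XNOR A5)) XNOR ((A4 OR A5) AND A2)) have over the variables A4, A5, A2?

Satisfying assignments: (0,0,1), (0,1,0), (0,1,1), (1,0,0), (1,0,1)
Count: 5 out of 8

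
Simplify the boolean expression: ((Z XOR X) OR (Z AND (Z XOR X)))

By absorption (E OR (E AND v) = E):
= (Z XOR X)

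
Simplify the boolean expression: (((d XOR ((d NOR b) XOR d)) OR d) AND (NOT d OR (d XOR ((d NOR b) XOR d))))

By distribution ((E OR v) AND (E OR NOT v) = E) then XOR self-cancellation ((E XOR v) XOR v = E):
= (d NOR b)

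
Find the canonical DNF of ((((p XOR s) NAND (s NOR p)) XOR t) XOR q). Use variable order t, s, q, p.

(NOT t AND NOT s AND NOT q AND NOT p) OR (NOT t AND NOT s AND NOT q AND p) OR (NOT t AND s AND NOT q AND NOT p) OR (NOT t AND s AND NOT q AND p) OR (t AND NOT s AND q AND NOT p) OR (t AND NOT s AND q AND p) OR (t AND s AND q AND NOT p) OR (t AND s AND q AND p)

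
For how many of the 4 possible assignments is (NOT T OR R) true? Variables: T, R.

Satisfying assignments: (0,0), (0,1), (1,1)
Count: 3 out of 4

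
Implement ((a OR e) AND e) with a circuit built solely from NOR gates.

((((a NOR e) NOR (a NOR e)) NOR ((a NOR e) NOR (a NOR e))) NOR (e NOR e))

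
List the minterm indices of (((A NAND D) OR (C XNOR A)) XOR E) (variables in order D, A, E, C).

Σm(0, 1, 4, 5, 8, 9, 13, 14) = (NOT D AND NOT A AND NOT E AND NOT C) OR (NOT D AND NOT A AND NOT E AND C) OR (NOT D AND A AND NOT E AND NOT C) OR (NOT D AND A AND NOT E AND C) OR (D AND NOT A AND NOT E AND NOT C) OR (D AND NOT A AND NOT E AND C) OR (D AND A AND NOT E AND C) OR (D AND A AND E AND NOT C)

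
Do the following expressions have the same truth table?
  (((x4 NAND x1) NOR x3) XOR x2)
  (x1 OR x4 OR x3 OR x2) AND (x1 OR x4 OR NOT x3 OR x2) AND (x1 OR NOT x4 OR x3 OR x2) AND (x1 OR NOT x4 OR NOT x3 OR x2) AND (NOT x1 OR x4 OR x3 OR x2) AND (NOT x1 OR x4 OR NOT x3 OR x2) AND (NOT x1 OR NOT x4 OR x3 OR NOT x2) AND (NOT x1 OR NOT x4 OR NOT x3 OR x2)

Yes, they are equivalent — the two output columns agree on all 16 assignments:
x1 | x4 | x3 | x2 | Expression 1 | Expression 2
-----------------------------------------------
0 | 0 | 0 | 0 | 0 | 0
0 | 0 | 0 | 1 | 1 | 1
0 | 0 | 1 | 0 | 0 | 0
0 | 0 | 1 | 1 | 1 | 1
0 | 1 | 0 | 0 | 0 | 0
0 | 1 | 0 | 1 | 1 | 1
0 | 1 | 1 | 0 | 0 | 0
0 | 1 | 1 | 1 | 1 | 1
1 | 0 | 0 | 0 | 0 | 0
1 | 0 | 0 | 1 | 1 | 1
1 | 0 | 1 | 0 | 0 | 0
1 | 0 | 1 | 1 | 1 | 1
1 | 1 | 0 | 0 | 1 | 1
1 | 1 | 0 | 1 | 0 | 0
1 | 1 | 1 | 0 | 0 | 0
1 | 1 | 1 | 1 | 1 | 1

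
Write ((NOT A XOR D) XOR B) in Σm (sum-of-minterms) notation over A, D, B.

Σm(0, 3, 5, 6) = (NOT A AND NOT D AND NOT B) OR (NOT A AND D AND B) OR (A AND NOT D AND B) OR (A AND D AND NOT B)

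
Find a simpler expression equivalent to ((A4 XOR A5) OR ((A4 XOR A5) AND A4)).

By absorption (E OR (E AND v) = E):
= (A4 XOR A5)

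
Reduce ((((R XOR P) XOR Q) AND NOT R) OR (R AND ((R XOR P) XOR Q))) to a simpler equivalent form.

By distribution ((E AND v) OR (E AND NOT v) = E):
= ((R XOR P) XOR Q)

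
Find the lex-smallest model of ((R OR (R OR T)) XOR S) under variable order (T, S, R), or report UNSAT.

T=0, S=0, R=1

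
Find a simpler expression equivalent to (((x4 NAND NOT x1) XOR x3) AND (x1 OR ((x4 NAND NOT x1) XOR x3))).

By absorption (E AND (E OR v) = E):
= ((x4 NAND NOT x1) XOR x3)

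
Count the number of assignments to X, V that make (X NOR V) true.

Satisfying assignments: (0,0)
Count: 1 out of 4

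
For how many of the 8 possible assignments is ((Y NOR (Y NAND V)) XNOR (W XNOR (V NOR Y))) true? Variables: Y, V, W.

Satisfying assignments: (0,0,0), (0,1,1), (1,0,1), (1,1,1)
Count: 4 out of 8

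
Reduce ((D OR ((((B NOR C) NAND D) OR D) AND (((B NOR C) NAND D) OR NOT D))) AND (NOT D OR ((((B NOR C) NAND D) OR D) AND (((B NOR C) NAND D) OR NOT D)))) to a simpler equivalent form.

By distribution ((E OR v) AND (E OR NOT v) = E) then distribution ((E OR v) AND (E OR NOT v) = E):
= ((B NOR C) NAND D)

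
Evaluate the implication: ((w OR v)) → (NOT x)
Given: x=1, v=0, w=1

Antecedent ((w OR v)) = 1; consequent (NOT x) = 0.
1 → 0 = 0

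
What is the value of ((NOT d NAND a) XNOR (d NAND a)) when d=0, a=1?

Substituting: ((NOT 0 NAND 1) XNOR (0 NAND 1))
= 0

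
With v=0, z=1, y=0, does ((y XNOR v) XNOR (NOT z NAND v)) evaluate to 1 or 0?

Substituting: ((0 XNOR 0) XNOR (NOT 1 NAND 0))
= 1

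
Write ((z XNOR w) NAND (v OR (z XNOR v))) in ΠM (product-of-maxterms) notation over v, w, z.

ΠM(0, 4, 7) = (v OR w OR z) AND (NOT v OR w OR z) AND (NOT v OR NOT w OR NOT z)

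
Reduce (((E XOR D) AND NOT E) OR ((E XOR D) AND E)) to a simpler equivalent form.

By distribution ((E AND v) OR (E AND NOT v) = E):
= (E XOR D)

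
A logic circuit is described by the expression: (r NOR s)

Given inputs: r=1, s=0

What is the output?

Substituting: (1 NOR 0)
= 0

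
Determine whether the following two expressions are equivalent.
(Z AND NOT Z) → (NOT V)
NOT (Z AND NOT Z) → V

No, Inverse is not equivalent to original (counterexample: V=0, X=0, Z=0)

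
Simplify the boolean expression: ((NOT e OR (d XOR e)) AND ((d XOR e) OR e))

By distribution ((E OR v) AND (E OR NOT v) = E):
= (d XOR e)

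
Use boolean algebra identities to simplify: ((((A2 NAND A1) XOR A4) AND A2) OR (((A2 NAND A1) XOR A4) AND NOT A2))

By distribution ((E AND v) OR (E AND NOT v) = E):
= ((A2 NAND A1) XOR A4)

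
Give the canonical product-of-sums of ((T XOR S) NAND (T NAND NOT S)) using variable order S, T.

ΠM(2) = (NOT S OR T)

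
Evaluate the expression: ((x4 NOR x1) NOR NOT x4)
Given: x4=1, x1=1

Substituting: ((1 NOR 1) NOR NOT 1)
= 1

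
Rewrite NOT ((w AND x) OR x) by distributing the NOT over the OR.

NOT (w AND x) AND NOT x
De Morgan's: NOT(OR of terms) = AND of negations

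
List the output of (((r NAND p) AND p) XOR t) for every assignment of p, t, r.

p | t | r | Output
------------------
0 | 0 | 0 | 0
0 | 0 | 1 | 0
0 | 1 | 0 | 1
0 | 1 | 1 | 1
1 | 0 | 0 | 1
1 | 0 | 1 | 0
1 | 1 | 0 | 0
1 | 1 | 1 | 1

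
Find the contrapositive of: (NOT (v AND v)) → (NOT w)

Contrapositive: w → (v AND v)
Note: A statement and its contrapositive are logically equivalent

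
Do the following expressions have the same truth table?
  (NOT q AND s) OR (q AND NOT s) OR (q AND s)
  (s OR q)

Yes, they are equivalent — the two output columns agree on all 4 assignments:
q | s | Expression 1 | Expression 2
-----------------------------------
0 | 0 | 0 | 0
0 | 1 | 1 | 1
1 | 0 | 1 | 1
1 | 1 | 1 | 1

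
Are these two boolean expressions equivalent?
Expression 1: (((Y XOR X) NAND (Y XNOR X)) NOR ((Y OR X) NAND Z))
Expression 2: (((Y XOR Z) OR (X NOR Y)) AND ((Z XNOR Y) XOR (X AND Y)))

No. Counterexample: with Z=0, X=0, Y=0, Expression 1 = 0 but Expression 2 = 1.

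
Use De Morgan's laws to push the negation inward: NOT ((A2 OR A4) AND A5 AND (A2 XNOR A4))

NOT (A2 OR A4) OR NOT A5 OR NOT (A2 XNOR A4)
De Morgan's: NOT(AND of terms) = OR of negations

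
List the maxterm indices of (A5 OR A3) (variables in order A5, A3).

ΠM(0) = (A5 OR A3)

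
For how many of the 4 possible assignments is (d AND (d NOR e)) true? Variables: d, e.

No assignment satisfies the expression.
Count: 0 out of 4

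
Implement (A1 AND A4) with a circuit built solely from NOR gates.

((A1 NOR A1) NOR (A4 NOR A4))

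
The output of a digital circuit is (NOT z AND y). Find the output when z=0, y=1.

Substituting: (NOT 0 AND 1)
= 1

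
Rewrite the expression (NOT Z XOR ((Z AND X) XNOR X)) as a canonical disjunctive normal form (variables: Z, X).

(NOT Z AND X) OR (Z AND NOT X) OR (Z AND X)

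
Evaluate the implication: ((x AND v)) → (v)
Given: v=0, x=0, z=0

Antecedent ((x AND v)) = 0; consequent (v) = 0.
0 → 0 = 1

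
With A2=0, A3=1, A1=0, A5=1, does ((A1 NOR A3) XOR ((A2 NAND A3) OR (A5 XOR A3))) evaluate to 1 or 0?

Substituting: ((0 NOR 1) XOR ((0 NAND 1) OR (1 XOR 1)))
= 1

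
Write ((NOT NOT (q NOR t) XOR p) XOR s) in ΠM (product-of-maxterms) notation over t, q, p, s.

ΠM(1, 2, 4, 7, 8, 11, 12, 15) = (t OR q OR p OR NOT s) AND (t OR q OR NOT p OR s) AND (t OR NOT q OR p OR s) AND (t OR NOT q OR NOT p OR NOT s) AND (NOT t OR q OR p OR s) AND (NOT t OR q OR NOT p OR NOT s) AND (NOT t OR NOT q OR p OR s) AND (NOT t OR NOT q OR NOT p OR NOT s)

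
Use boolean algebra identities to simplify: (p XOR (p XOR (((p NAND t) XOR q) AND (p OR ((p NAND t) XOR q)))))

By XOR self-cancellation ((E XOR v) XOR v = E) then absorption (E AND (E OR v) = E):
= ((p NAND t) XOR q)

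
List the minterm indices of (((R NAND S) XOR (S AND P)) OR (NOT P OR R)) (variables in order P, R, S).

Σm(0, 1, 2, 3, 4, 6, 7) = (NOT P AND NOT R AND NOT S) OR (NOT P AND NOT R AND S) OR (NOT P AND R AND NOT S) OR (NOT P AND R AND S) OR (P AND NOT R AND NOT S) OR (P AND R AND NOT S) OR (P AND R AND S)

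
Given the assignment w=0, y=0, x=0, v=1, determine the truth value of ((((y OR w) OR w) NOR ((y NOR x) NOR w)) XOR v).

Substituting: ((((0 OR 0) OR 0) NOR ((0 NOR 0) NOR 0)) XOR 1)
= 0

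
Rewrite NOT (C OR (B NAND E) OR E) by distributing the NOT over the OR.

NOT C AND NOT (B NAND E) AND NOT E
De Morgan's: NOT(OR of terms) = AND of negations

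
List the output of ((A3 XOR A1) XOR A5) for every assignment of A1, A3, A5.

A1 | A3 | A5 | Output
---------------------
0 | 0 | 0 | 0
0 | 0 | 1 | 1
0 | 1 | 0 | 1
0 | 1 | 1 | 0
1 | 0 | 0 | 1
1 | 0 | 1 | 0
1 | 1 | 0 | 0
1 | 1 | 1 | 1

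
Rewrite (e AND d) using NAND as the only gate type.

((e NAND d) NAND (e NAND d))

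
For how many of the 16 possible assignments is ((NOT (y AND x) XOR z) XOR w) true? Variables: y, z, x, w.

Satisfying assignments: (0,0,0,0), (0,0,1,0), (0,1,0,1), (0,1,1,1), (1,0,0,0), (1,0,1,1), (1,1,0,1), (1,1,1,0)
Count: 8 out of 16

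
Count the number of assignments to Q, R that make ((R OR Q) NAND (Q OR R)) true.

Satisfying assignments: (0,0)
Count: 1 out of 4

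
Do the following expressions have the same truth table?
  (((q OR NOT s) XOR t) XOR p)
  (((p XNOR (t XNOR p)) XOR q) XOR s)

No. Counterexample: with q=0, t=0, p=0, s=0, Expression 1 = 1 but Expression 2 = 0.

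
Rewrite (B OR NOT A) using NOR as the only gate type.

((B NOR (A NOR A)) NOR (B NOR (A NOR A)))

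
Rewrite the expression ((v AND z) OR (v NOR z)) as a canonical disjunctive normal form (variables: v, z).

(NOT v AND NOT z) OR (v AND z)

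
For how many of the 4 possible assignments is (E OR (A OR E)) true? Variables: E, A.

Satisfying assignments: (0,1), (1,0), (1,1)
Count: 3 out of 4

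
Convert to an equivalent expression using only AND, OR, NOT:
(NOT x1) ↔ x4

((NOT x1) AND x4) OR (x1 AND NOT x4)
(Biconditional = both true or both false)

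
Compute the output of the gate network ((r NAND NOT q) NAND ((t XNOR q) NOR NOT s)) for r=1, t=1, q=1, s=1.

Substituting: ((1 NAND NOT 1) NAND ((1 XNOR 1) NOR NOT 1))
= 1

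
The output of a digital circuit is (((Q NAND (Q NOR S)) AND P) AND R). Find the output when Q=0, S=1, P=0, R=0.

Substituting: (((0 NAND (0 NOR 1)) AND 0) AND 0)
= 0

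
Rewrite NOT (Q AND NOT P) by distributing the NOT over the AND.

NOT Q OR P
De Morgan's: NOT(AND of terms) = OR of negations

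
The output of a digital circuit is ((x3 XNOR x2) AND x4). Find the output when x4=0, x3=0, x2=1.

Substituting: ((0 XNOR 1) AND 0)
= 0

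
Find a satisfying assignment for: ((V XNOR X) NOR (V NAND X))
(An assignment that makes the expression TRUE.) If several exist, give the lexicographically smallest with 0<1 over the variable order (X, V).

UNSATISFIABLE - no assignment makes this expression true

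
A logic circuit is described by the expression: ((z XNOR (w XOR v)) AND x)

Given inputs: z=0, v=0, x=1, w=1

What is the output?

Substituting: ((0 XNOR (1 XOR 0)) AND 1)
= 0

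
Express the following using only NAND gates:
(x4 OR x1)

((x4 NAND x4) NAND (x1 NAND x1))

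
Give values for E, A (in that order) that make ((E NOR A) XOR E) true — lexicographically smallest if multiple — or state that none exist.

E=0, A=0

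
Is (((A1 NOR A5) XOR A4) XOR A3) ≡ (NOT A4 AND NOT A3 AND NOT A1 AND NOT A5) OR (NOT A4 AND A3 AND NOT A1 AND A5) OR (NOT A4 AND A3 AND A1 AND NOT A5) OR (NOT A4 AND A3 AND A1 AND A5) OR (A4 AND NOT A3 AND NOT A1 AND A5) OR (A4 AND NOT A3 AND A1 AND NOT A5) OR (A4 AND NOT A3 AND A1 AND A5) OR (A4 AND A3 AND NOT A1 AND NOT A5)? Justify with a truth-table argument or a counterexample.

Yes, they are equivalent — the two output columns agree on all 16 assignments:
A4 | A3 | A1 | A5 | Expression 1 | Expression 2
-----------------------------------------------
0 | 0 | 0 | 0 | 1 | 1
0 | 0 | 0 | 1 | 0 | 0
0 | 0 | 1 | 0 | 0 | 0
0 | 0 | 1 | 1 | 0 | 0
0 | 1 | 0 | 0 | 0 | 0
0 | 1 | 0 | 1 | 1 | 1
0 | 1 | 1 | 0 | 1 | 1
0 | 1 | 1 | 1 | 1 | 1
1 | 0 | 0 | 0 | 0 | 0
1 | 0 | 0 | 1 | 1 | 1
1 | 0 | 1 | 0 | 1 | 1
1 | 0 | 1 | 1 | 1 | 1
1 | 1 | 0 | 0 | 1 | 1
1 | 1 | 0 | 1 | 0 | 0
1 | 1 | 1 | 0 | 0 | 0
1 | 1 | 1 | 1 | 0 | 0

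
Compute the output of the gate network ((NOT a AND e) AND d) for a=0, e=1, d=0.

Substituting: ((NOT 0 AND 1) AND 0)
= 0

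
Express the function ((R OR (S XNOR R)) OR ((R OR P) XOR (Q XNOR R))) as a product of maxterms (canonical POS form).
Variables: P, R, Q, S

ΠM(3, 9) = (P OR R OR NOT Q OR NOT S) AND (NOT P OR R OR Q OR NOT S)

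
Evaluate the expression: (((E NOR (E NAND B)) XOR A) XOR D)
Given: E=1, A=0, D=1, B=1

Substituting: (((1 NOR (1 NAND 1)) XOR 0) XOR 1)
= 1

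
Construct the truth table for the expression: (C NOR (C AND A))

C | A | Output
--------------
0 | 0 | 1
0 | 1 | 1
1 | 0 | 0
1 | 1 | 0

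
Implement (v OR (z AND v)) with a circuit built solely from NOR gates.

((v NOR ((z NOR z) NOR (v NOR v))) NOR (v NOR ((z NOR z) NOR (v NOR v))))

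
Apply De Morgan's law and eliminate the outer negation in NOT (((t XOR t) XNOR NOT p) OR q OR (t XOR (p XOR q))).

NOT ((t XOR t) XNOR NOT p) AND NOT q AND NOT (t XOR (p XOR q))
De Morgan's: NOT(OR of terms) = AND of negations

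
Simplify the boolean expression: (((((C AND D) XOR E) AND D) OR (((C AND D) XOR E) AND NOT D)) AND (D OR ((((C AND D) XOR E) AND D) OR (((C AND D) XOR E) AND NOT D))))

By absorption (E AND (E OR v) = E) then distribution ((E AND v) OR (E AND NOT v) = E):
= ((C AND D) XOR E)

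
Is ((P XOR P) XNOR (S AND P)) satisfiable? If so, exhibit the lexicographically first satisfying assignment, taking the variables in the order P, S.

P=0, S=0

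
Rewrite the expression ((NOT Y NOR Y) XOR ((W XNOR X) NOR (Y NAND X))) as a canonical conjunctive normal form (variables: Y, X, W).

(Y OR X OR W) AND (Y OR X OR NOT W) AND (Y OR NOT X OR W) AND (Y OR NOT X OR NOT W) AND (NOT Y OR X OR W) AND (NOT Y OR X OR NOT W) AND (NOT Y OR NOT X OR NOT W)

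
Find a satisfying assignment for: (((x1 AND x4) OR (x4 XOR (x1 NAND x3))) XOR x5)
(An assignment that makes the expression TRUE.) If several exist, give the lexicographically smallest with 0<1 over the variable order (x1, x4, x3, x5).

x1=0, x4=0, x3=0, x5=0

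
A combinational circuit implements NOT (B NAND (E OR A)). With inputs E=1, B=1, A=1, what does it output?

Substituting: NOT (1 NAND (1 OR 1))
= 1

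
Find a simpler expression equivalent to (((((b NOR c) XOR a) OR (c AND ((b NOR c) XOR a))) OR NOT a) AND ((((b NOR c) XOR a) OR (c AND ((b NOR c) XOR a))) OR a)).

By distribution ((E OR v) AND (E OR NOT v) = E) then absorption (E OR (E AND v) = E):
= ((b NOR c) XOR a)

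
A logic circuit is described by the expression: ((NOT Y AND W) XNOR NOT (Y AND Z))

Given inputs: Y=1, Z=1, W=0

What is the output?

Substituting: ((NOT 1 AND 0) XNOR NOT (1 AND 1))
= 1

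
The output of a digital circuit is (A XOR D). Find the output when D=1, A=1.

Substituting: (1 XOR 1)
= 0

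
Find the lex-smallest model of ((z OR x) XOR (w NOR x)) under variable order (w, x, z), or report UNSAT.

w=0, x=0, z=0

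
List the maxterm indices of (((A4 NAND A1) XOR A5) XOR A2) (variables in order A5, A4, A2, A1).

ΠM(2, 3, 5, 6, 8, 9, 12, 15) = (A5 OR A4 OR NOT A2 OR A1) AND (A5 OR A4 OR NOT A2 OR NOT A1) AND (A5 OR NOT A4 OR A2 OR NOT A1) AND (A5 OR NOT A4 OR NOT A2 OR A1) AND (NOT A5 OR A4 OR A2 OR A1) AND (NOT A5 OR A4 OR A2 OR NOT A1) AND (NOT A5 OR NOT A4 OR A2 OR A1) AND (NOT A5 OR NOT A4 OR NOT A2 OR NOT A1)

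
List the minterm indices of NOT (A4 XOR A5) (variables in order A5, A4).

Σm(0, 3) = (NOT A5 AND NOT A4) OR (A5 AND A4)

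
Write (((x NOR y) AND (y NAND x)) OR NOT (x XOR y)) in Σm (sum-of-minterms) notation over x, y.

Σm(0, 3) = (NOT x AND NOT y) OR (x AND y)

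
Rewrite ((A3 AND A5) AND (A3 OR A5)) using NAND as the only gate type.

((((A3 NAND A5) NAND (A3 NAND A5)) NAND ((A3 NAND A3) NAND (A5 NAND A5))) NAND (((A3 NAND A5) NAND (A3 NAND A5)) NAND ((A3 NAND A3) NAND (A5 NAND A5))))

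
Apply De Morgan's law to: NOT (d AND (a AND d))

NOT d OR NOT (a AND d)
De Morgan's: NOT(AND of terms) = OR of negations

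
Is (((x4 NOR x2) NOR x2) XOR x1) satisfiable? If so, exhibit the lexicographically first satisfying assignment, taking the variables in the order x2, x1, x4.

x2=0, x1=0, x4=1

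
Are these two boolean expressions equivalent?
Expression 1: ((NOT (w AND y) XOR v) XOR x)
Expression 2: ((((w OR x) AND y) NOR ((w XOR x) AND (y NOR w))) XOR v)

No. Counterexample: with w=1, y=0, v=0, x=1, Expression 1 = 0 but Expression 2 = 1.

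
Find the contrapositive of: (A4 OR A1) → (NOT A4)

Contrapositive: A4 → NOT (A4 OR A1)
Note: A statement and its contrapositive are logically equivalent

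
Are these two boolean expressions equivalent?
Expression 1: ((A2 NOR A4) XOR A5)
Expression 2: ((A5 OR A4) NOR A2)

No. Counterexample: with A5=1, A4=0, A2=1, Expression 1 = 1 but Expression 2 = 0.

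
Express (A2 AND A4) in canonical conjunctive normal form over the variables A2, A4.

(A2 OR A4) AND (A2 OR NOT A4) AND (NOT A2 OR A4)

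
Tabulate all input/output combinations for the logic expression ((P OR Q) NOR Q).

P | Q | Output
--------------
0 | 0 | 1
0 | 1 | 0
1 | 0 | 0
1 | 1 | 0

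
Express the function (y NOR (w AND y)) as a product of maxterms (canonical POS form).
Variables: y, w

ΠM(2, 3) = (NOT y OR w) AND (NOT y OR NOT w)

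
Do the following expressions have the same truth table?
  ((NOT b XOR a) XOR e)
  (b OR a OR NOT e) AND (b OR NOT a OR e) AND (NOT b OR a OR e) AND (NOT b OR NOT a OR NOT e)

Yes, they are equivalent — the two output columns agree on all 8 assignments:
b | a | e | Expression 1 | Expression 2
---------------------------------------
0 | 0 | 0 | 1 | 1
0 | 0 | 1 | 0 | 0
0 | 1 | 0 | 0 | 0
0 | 1 | 1 | 1 | 1
1 | 0 | 0 | 0 | 0
1 | 0 | 1 | 1 | 1
1 | 1 | 0 | 1 | 1
1 | 1 | 1 | 0 | 0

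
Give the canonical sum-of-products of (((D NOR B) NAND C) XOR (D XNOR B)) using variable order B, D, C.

Σm(1, 2, 3, 4, 5) = (NOT B AND NOT D AND C) OR (NOT B AND D AND NOT C) OR (NOT B AND D AND C) OR (B AND NOT D AND NOT C) OR (B AND NOT D AND C)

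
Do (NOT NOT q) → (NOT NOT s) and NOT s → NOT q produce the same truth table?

Yes, Contrapositive is always equivalent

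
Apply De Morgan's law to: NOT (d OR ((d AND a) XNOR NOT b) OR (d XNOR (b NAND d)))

NOT d AND NOT ((d AND a) XNOR NOT b) AND NOT (d XNOR (b NAND d))
De Morgan's: NOT(OR of terms) = AND of negations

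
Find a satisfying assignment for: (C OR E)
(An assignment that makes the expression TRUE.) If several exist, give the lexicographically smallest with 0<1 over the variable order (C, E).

C=0, E=1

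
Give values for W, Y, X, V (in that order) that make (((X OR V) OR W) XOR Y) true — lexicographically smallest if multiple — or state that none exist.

W=0, Y=0, X=0, V=1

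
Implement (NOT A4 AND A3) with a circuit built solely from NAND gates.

(((A4 NAND A4) NAND A3) NAND ((A4 NAND A4) NAND A3))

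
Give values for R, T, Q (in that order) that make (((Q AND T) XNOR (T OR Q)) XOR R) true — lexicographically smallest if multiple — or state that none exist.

R=0, T=0, Q=0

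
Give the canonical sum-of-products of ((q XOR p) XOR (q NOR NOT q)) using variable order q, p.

Σm(1, 2) = (NOT q AND p) OR (q AND NOT p)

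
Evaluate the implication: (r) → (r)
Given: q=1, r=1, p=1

Antecedent (r) = 1; consequent (r) = 1.
1 → 1 = 1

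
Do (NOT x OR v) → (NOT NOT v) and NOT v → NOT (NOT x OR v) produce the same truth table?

Yes, Contrapositive is always equivalent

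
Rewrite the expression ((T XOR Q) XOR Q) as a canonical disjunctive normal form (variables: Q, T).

(NOT Q AND T) OR (Q AND T)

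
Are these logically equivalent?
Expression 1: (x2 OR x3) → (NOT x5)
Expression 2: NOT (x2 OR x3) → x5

No, Inverse is not equivalent to original (counterexample: x3=0, x2=0, x5=0)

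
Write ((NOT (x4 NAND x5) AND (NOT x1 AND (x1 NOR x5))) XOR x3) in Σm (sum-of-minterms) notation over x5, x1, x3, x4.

Σm(2, 3, 6, 7, 10, 11, 14, 15) = (NOT x5 AND NOT x1 AND x3 AND NOT x4) OR (NOT x5 AND NOT x1 AND x3 AND x4) OR (NOT x5 AND x1 AND x3 AND NOT x4) OR (NOT x5 AND x1 AND x3 AND x4) OR (x5 AND NOT x1 AND x3 AND NOT x4) OR (x5 AND NOT x1 AND x3 AND x4) OR (x5 AND x1 AND x3 AND NOT x4) OR (x5 AND x1 AND x3 AND x4)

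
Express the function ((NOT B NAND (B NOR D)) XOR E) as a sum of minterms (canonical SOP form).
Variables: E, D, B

Σm(1, 2, 3, 4) = (NOT E AND NOT D AND B) OR (NOT E AND D AND NOT B) OR (NOT E AND D AND B) OR (E AND NOT D AND NOT B)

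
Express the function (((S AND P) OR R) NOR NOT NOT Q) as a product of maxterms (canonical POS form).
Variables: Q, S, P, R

ΠM(1, 3, 5, 6, 7, 8, 9, 10, 11, 12, 13, 14, 15) = (Q OR S OR P OR NOT R) AND (Q OR S OR NOT P OR NOT R) AND (Q OR NOT S OR P OR NOT R) AND (Q OR NOT S OR NOT P OR R) AND (Q OR NOT S OR NOT P OR NOT R) AND (NOT Q OR S OR P OR R) AND (NOT Q OR S OR P OR NOT R) AND (NOT Q OR S OR NOT P OR R) AND (NOT Q OR S OR NOT P OR NOT R) AND (NOT Q OR NOT S OR P OR R) AND (NOT Q OR NOT S OR P OR NOT R) AND (NOT Q OR NOT S OR NOT P OR R) AND (NOT Q OR NOT S OR NOT P OR NOT R)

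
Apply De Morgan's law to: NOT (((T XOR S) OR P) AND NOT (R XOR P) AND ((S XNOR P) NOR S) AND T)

NOT ((T XOR S) OR P) OR (R XOR P) OR NOT ((S XNOR P) NOR S) OR NOT T
De Morgan's: NOT(AND of terms) = OR of negations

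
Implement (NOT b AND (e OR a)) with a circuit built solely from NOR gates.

(((b NOR b) NOR (b NOR b)) NOR (((e NOR a) NOR (e NOR a)) NOR ((e NOR a) NOR (e NOR a))))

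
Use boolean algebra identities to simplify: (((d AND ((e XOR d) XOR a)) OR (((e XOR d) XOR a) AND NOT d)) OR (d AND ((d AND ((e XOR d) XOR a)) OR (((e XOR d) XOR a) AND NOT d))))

By absorption (E OR (E AND v) = E) then distribution ((E AND v) OR (E AND NOT v) = E):
= ((e XOR d) XOR a)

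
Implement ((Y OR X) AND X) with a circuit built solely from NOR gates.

((((Y NOR X) NOR (Y NOR X)) NOR ((Y NOR X) NOR (Y NOR X))) NOR (X NOR X))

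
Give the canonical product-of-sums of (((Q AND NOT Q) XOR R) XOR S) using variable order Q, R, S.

ΠM(0, 3, 4, 7) = (Q OR R OR S) AND (Q OR NOT R OR NOT S) AND (NOT Q OR R OR S) AND (NOT Q OR NOT R OR NOT S)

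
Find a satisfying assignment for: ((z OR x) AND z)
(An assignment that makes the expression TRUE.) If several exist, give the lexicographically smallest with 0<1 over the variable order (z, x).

z=1, x=0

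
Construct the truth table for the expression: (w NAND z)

z | w | Output
--------------
0 | 0 | 1
0 | 1 | 1
1 | 0 | 1
1 | 1 | 0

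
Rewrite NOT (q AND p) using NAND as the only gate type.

(((q NAND p) NAND (q NAND p)) NAND ((q NAND p) NAND (q NAND p)))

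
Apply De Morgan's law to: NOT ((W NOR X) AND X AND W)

NOT (W NOR X) OR NOT X OR NOT W
De Morgan's: NOT(AND of terms) = OR of negations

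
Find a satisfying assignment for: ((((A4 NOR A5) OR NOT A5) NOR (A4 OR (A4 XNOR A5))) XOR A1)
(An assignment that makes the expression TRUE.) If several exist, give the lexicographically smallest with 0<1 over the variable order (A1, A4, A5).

A1=0, A4=0, A5=1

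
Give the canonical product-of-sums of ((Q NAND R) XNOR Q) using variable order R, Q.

ΠM(0, 2, 3) = (R OR Q) AND (NOT R OR Q) AND (NOT R OR NOT Q)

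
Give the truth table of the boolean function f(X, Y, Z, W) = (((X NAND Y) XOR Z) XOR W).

X | Y | Z | W | Output
----------------------
0 | 0 | 0 | 0 | 1
0 | 0 | 0 | 1 | 0
0 | 0 | 1 | 0 | 0
0 | 0 | 1 | 1 | 1
0 | 1 | 0 | 0 | 1
0 | 1 | 0 | 1 | 0
0 | 1 | 1 | 0 | 0
0 | 1 | 1 | 1 | 1
1 | 0 | 0 | 0 | 1
1 | 0 | 0 | 1 | 0
1 | 0 | 1 | 0 | 0
1 | 0 | 1 | 1 | 1
1 | 1 | 0 | 0 | 0
1 | 1 | 0 | 1 | 1
1 | 1 | 1 | 0 | 1
1 | 1 | 1 | 1 | 0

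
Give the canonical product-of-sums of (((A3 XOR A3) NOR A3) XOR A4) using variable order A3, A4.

ΠM(1, 2) = (A3 OR NOT A4) AND (NOT A3 OR A4)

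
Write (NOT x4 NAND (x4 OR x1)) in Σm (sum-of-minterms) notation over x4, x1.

Σm(0, 2, 3) = (NOT x4 AND NOT x1) OR (x4 AND NOT x1) OR (x4 AND x1)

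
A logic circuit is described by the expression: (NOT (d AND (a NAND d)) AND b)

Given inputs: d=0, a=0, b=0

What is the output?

Substituting: (NOT (0 AND (0 NAND 0)) AND 0)
= 0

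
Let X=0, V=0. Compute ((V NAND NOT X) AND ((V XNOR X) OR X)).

Substituting: ((0 NAND NOT 0) AND ((0 XNOR 0) OR 0))
= 1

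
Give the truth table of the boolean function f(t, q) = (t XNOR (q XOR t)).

t | q | Output
--------------
0 | 0 | 1
0 | 1 | 0
1 | 0 | 1
1 | 1 | 0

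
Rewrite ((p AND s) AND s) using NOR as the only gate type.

((((p NOR p) NOR (s NOR s)) NOR ((p NOR p) NOR (s NOR s))) NOR (s NOR s))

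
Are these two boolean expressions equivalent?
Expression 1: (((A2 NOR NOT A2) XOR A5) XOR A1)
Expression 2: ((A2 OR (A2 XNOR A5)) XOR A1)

No. Counterexample: with A2=0, A5=0, A1=0, Expression 1 = 0 but Expression 2 = 1.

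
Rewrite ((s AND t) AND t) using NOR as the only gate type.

((((s NOR s) NOR (t NOR t)) NOR ((s NOR s) NOR (t NOR t))) NOR (t NOR t))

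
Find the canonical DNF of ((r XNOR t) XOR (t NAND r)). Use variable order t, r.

(NOT t AND r) OR (t AND NOT r) OR (t AND r)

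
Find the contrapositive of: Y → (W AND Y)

Contrapositive: NOT (W AND Y) → NOT Y
Note: A statement and its contrapositive are logically equivalent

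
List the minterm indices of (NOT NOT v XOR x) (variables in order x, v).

Σm(1, 2) = (NOT x AND v) OR (x AND NOT v)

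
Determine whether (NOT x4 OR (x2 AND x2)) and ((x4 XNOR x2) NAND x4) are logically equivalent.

No. Counterexample: with x2=0, x4=1, Expression 1 = 0 but Expression 2 = 1.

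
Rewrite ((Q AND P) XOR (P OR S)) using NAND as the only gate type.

((((Q NAND P) NAND (Q NAND P)) NAND (((Q NAND P) NAND (Q NAND P)) NAND ((P NAND P) NAND (S NAND S)))) NAND (((P NAND P) NAND (S NAND S)) NAND (((Q NAND P) NAND (Q NAND P)) NAND ((P NAND P) NAND (S NAND S)))))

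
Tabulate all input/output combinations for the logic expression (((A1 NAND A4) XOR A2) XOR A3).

A2 | A4 | A3 | A1 | Output
--------------------------
0 | 0 | 0 | 0 | 1
0 | 0 | 0 | 1 | 1
0 | 0 | 1 | 0 | 0
0 | 0 | 1 | 1 | 0
0 | 1 | 0 | 0 | 1
0 | 1 | 0 | 1 | 0
0 | 1 | 1 | 0 | 0
0 | 1 | 1 | 1 | 1
1 | 0 | 0 | 0 | 0
1 | 0 | 0 | 1 | 0
1 | 0 | 1 | 0 | 1
1 | 0 | 1 | 1 | 1
1 | 1 | 0 | 0 | 0
1 | 1 | 0 | 1 | 1
1 | 1 | 1 | 0 | 1
1 | 1 | 1 | 1 | 0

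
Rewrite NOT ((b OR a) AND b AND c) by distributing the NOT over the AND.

NOT (b OR a) OR NOT b OR NOT c
De Morgan's: NOT(AND of terms) = OR of negations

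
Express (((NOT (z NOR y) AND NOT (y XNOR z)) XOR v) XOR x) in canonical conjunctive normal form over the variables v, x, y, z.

(v OR x OR y OR z) AND (v OR x OR NOT y OR NOT z) AND (v OR NOT x OR y OR NOT z) AND (v OR NOT x OR NOT y OR z) AND (NOT v OR x OR y OR NOT z) AND (NOT v OR x OR NOT y OR z) AND (NOT v OR NOT x OR y OR z) AND (NOT v OR NOT x OR NOT y OR NOT z)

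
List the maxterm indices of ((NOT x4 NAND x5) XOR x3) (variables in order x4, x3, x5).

ΠM(1, 2, 6, 7) = (x4 OR x3 OR NOT x5) AND (x4 OR NOT x3 OR x5) AND (NOT x4 OR NOT x3 OR x5) AND (NOT x4 OR NOT x3 OR NOT x5)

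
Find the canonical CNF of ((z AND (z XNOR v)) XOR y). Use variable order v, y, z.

(v OR y OR z) AND (v OR y OR NOT z) AND (NOT v OR y OR z) AND (NOT v OR NOT y OR NOT z)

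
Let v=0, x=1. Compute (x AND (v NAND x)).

Substituting: (1 AND (0 NAND 1))
= 1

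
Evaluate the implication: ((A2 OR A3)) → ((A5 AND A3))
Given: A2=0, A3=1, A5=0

Antecedent ((A2 OR A3)) = 1; consequent ((A5 AND A3)) = 0.
1 → 0 = 0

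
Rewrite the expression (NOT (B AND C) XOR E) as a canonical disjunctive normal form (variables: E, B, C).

(NOT E AND NOT B AND NOT C) OR (NOT E AND NOT B AND C) OR (NOT E AND B AND NOT C) OR (E AND B AND C)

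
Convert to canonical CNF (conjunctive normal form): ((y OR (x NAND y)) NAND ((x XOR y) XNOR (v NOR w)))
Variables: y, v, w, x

(y OR v OR w OR NOT x) AND (y OR v OR NOT w OR x) AND (y OR NOT v OR w OR x) AND (y OR NOT v OR NOT w OR x) AND (NOT y OR v OR w OR x) AND (NOT y OR v OR NOT w OR NOT x) AND (NOT y OR NOT v OR w OR NOT x) AND (NOT y OR NOT v OR NOT w OR NOT x)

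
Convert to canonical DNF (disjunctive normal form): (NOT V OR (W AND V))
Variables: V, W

(NOT V AND NOT W) OR (NOT V AND W) OR (V AND W)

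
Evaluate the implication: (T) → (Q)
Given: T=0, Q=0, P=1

Antecedent (T) = 0; consequent (Q) = 0.
0 → 0 = 1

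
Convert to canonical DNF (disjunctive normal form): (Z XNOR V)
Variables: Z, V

(NOT Z AND NOT V) OR (Z AND V)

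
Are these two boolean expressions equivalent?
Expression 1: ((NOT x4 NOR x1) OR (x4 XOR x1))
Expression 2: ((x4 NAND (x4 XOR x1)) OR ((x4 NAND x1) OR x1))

No. Counterexample: with x4=0, x1=0, Expression 1 = 0 but Expression 2 = 1.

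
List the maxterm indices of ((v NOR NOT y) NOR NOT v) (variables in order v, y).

ΠM(0, 1) = (v OR y) AND (v OR NOT y)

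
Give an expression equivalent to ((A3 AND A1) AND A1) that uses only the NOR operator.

((((A3 NOR A3) NOR (A1 NOR A1)) NOR ((A3 NOR A3) NOR (A1 NOR A1))) NOR (A1 NOR A1))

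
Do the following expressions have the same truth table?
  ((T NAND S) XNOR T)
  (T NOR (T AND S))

No. Counterexample: with S=0, T=0, Expression 1 = 0 but Expression 2 = 1.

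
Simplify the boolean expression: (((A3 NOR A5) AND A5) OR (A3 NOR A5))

By absorption (E OR (E AND v) = E):
= (A3 NOR A5)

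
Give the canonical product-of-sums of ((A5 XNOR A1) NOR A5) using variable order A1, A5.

ΠM(0, 1, 3) = (A1 OR A5) AND (A1 OR NOT A5) AND (NOT A1 OR NOT A5)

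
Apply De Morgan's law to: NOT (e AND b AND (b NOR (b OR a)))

NOT e OR NOT b OR NOT (b NOR (b OR a))
De Morgan's: NOT(AND of terms) = OR of negations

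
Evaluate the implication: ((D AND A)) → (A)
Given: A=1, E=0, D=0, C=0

Antecedent ((D AND A)) = 0; consequent (A) = 1.
0 → 1 = 1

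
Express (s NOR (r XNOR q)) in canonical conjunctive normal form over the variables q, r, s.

(q OR r OR s) AND (q OR r OR NOT s) AND (q OR NOT r OR NOT s) AND (NOT q OR r OR NOT s) AND (NOT q OR NOT r OR s) AND (NOT q OR NOT r OR NOT s)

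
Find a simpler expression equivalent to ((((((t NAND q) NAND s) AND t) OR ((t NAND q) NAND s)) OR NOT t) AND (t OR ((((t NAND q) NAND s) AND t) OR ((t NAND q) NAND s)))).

By distribution ((E OR v) AND (E OR NOT v) = E) then absorption (E OR (E AND v) = E):
= ((t NAND q) NAND s)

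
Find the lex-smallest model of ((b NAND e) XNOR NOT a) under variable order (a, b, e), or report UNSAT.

a=0, b=0, e=0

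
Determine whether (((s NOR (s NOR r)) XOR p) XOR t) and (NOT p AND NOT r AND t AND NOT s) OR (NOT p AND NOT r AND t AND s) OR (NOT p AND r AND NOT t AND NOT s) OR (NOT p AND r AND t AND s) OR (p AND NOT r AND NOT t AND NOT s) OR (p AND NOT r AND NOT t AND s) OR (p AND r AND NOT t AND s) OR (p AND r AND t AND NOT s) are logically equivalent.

Yes, they are equivalent — the two output columns agree on all 16 assignments:
p | r | t | s | Expression 1 | Expression 2
-------------------------------------------
0 | 0 | 0 | 0 | 0 | 0
0 | 0 | 0 | 1 | 0 | 0
0 | 0 | 1 | 0 | 1 | 1
0 | 0 | 1 | 1 | 1 | 1
0 | 1 | 0 | 0 | 1 | 1
0 | 1 | 0 | 1 | 0 | 0
0 | 1 | 1 | 0 | 0 | 0
0 | 1 | 1 | 1 | 1 | 1
1 | 0 | 0 | 0 | 1 | 1
1 | 0 | 0 | 1 | 1 | 1
1 | 0 | 1 | 0 | 0 | 0
1 | 0 | 1 | 1 | 0 | 0
1 | 1 | 0 | 0 | 0 | 0
1 | 1 | 0 | 1 | 1 | 1
1 | 1 | 1 | 0 | 1 | 1
1 | 1 | 1 | 1 | 0 | 0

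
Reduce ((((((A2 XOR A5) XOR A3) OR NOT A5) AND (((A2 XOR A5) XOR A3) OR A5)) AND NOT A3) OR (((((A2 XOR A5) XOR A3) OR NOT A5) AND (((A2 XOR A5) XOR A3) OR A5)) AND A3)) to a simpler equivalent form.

By distribution ((E AND v) OR (E AND NOT v) = E) then distribution ((E OR v) AND (E OR NOT v) = E):
= ((A2 XOR A5) XOR A3)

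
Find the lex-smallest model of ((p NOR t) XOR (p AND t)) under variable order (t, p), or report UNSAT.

t=0, p=0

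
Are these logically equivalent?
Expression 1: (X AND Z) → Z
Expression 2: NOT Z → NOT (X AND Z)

Yes, Contrapositive is always equivalent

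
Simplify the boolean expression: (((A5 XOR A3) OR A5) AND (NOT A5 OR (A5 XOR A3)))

By distribution ((E OR v) AND (E OR NOT v) = E):
= (A5 XOR A3)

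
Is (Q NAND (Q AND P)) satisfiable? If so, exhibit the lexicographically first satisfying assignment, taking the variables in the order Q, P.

Q=0, P=0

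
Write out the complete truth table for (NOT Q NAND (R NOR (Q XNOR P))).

Q | P | R | Output
------------------
0 | 0 | 0 | 1
0 | 0 | 1 | 1
0 | 1 | 0 | 0
0 | 1 | 1 | 1
1 | 0 | 0 | 1
1 | 0 | 1 | 1
1 | 1 | 0 | 1
1 | 1 | 1 | 1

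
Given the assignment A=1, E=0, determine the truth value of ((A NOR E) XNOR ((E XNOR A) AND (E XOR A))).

Substituting: ((1 NOR 0) XNOR ((0 XNOR 1) AND (0 XOR 1)))
= 1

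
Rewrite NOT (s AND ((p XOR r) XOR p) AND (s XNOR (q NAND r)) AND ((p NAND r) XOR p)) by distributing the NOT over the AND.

NOT s OR NOT ((p XOR r) XOR p) OR NOT (s XNOR (q NAND r)) OR NOT ((p NAND r) XOR p)
De Morgan's: NOT(AND of terms) = OR of negations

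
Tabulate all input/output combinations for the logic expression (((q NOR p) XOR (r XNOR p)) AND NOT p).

r | p | q | Output
------------------
0 | 0 | 0 | 0
0 | 0 | 1 | 1
0 | 1 | 0 | 0
0 | 1 | 1 | 0
1 | 0 | 0 | 1
1 | 0 | 1 | 0
1 | 1 | 0 | 0
1 | 1 | 1 | 0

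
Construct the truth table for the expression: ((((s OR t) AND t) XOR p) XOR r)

p | t | s | r | Output
----------------------
0 | 0 | 0 | 0 | 0
0 | 0 | 0 | 1 | 1
0 | 0 | 1 | 0 | 0
0 | 0 | 1 | 1 | 1
0 | 1 | 0 | 0 | 1
0 | 1 | 0 | 1 | 0
0 | 1 | 1 | 0 | 1
0 | 1 | 1 | 1 | 0
1 | 0 | 0 | 0 | 1
1 | 0 | 0 | 1 | 0
1 | 0 | 1 | 0 | 1
1 | 0 | 1 | 1 | 0
1 | 1 | 0 | 0 | 0
1 | 1 | 0 | 1 | 1
1 | 1 | 1 | 0 | 0
1 | 1 | 1 | 1 | 1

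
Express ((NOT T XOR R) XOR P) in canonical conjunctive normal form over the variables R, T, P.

(R OR T OR NOT P) AND (R OR NOT T OR P) AND (NOT R OR T OR P) AND (NOT R OR NOT T OR NOT P)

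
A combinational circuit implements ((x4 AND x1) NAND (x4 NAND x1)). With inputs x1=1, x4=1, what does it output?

Substituting: ((1 AND 1) NAND (1 NAND 1))
= 1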